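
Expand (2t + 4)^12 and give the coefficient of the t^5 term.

415236096

The general term is C(12,j)·(2t)^j·(4)^(12-j); the t^5 term has j = 5.
C(12,5) = 792.
Coefficient = C(12,5) · 2^5 · 4^7 = 792 · 32 · 16384 = 415236096.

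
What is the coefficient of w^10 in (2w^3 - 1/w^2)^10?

13440

General term: C(10,j)·(2w^3)^j·(-1/w^2)^(10-j), with w-exponent 3j − 2(10−j) = 5j − 20.
Set 5j − 20 = 10: j = 6.
C(10,6) = 210; 2^6 = 64; (-1)^4 = 1.
Coefficient = 210 · 64 · 1 = 13440.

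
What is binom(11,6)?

462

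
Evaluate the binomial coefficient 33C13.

573166440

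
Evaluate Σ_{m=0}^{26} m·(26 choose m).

Since m·C(26,m) = 26·C(25,m−1), the sum is 26·2^25 = 26·33554432 = 872415232.

872415232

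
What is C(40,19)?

131282408400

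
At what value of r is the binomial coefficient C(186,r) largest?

C(186,r) is maximized at r = 186/2 = 93.

93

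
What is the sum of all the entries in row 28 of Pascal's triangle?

The entries of row 28 sum to 2^28 = 268435456.

268435456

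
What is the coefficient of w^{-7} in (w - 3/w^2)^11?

336798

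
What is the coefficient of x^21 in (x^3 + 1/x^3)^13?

286

General term: C(13,j)·(x^3)^j·(1/x^3)^(13-j), with x-exponent 3j − 3(13−j) = 6j − 39.
Set 6j − 39 = 21: j = 10.
C(13,10) = 286; 1^10 = 1; 1^3 = 1.
Coefficient = 286 · 1 · 1 = 286.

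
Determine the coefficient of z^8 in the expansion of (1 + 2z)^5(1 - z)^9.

Coefficient of z^8 = Σ_{j} C(5,j)·2^j·C(9,8-j)·(-1)^(8-j) for j from 0 to 5.
= 9 + (-360) + 3360 + (-10080) + 10080 + (-2688) = 321.

321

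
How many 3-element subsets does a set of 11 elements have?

C(11,3) = (11·10·9) / 3! = 990 / 6 = 165.

165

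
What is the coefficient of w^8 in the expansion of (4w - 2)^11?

-86507520

The general term is C(11,j)·(4w)^j·(-2)^(11-j); the w^8 term has j = 8.
C(11,8) = 165.
Coefficient = C(11,8) · 4^8 · (-2)^3 = 165 · 65536 · (-8) = -86507520.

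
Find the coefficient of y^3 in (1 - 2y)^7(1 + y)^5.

10

Coefficient of y^3 = Σ_{j} C(7,j)·(-2)^j·C(5,3-j)·1^(3-j) for j from 0 to 3.
= 10 + (-140) + 420 + (-280) = 10.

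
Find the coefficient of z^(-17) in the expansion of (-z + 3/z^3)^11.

721710

General term: C(11,j)·(-z)^j·(3/z^3)^(11-j), with z-exponent 1j − 3(11−j) = 4j − 33.
Set 4j − 33 = -17: j = 4.
C(11,4) = 330; (-1)^4 = 1; 3^7 = 2187.
Coefficient = 330 · 1 · 2187 = 721710.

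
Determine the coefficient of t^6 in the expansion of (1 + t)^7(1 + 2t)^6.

14407

Coefficient of t^6 = Σ_{j} C(7,j)·1^j·C(6,6-j)·2^(6-j) for j from 0 to 6.
= 64 + 1344 + 5040 + 5600 + 2100 + 252 + 7 = 14407.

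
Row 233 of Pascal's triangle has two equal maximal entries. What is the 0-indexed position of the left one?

116

For odd n = 233, C(233,j) peaks at j = (n−1)/2 and (n+1)/2; the smaller is 116.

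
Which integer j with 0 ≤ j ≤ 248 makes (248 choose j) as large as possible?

124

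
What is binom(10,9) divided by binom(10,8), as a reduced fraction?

2/9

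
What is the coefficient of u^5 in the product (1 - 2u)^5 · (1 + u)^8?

Coefficient of u^5 = Σ_{j} C(5,j)·(-2)^j·C(8,5-j)·1^(5-j) for j from 0 to 5.
= 56 + (-700) + 2240 + (-2240) + 640 + (-32) = -36.

-36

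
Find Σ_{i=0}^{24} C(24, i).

The entries of row 24 sum to 2^24 = 16777216.

16777216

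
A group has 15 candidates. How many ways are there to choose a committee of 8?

This is C(15,8) = 6435.

6435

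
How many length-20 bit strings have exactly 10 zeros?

184756

Choose the 10 positions: C(20,10) = 184756.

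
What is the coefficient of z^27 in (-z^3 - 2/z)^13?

-2288

General term: C(13,j)·(-z^3)^j·(-2/z)^(13-j), with z-exponent 3j − 1(13−j) = 4j − 13.
Set 4j − 13 = 27: j = 10.
C(13,10) = 286; (-1)^10 = 1; (-2)^3 = -8.
Coefficient = 286 · 1 · (-8) = -2288.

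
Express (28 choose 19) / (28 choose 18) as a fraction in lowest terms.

10/19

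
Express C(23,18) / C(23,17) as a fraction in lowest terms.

C(n,k+1)/C(n,k) = (n−k)/(k+1) = (23−17)/(17+1) = 6/18 = 1/3.

1/3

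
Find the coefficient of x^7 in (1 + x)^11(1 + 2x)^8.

511402

Coefficient of x^7 = Σ_{j} C(11,j)·1^j·C(8,7-j)·2^(7-j) for j from 0 to 7.
= 1024 + 19712 + 98560 + 184800 + 147840 + 51744 + 7392 + 330 = 511402.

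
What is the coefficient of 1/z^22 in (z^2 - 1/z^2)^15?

-105

General term: C(15,j)·(z^2)^j·(-1/z^2)^(15-j), with z-exponent 2j − 2(15−j) = 4j − 30.
Set 4j − 30 = -22: j = 2.
C(15,2) = 105; 1^2 = 1; (-1)^13 = -1.
Coefficient = 105 · 1 · (-1) = -105.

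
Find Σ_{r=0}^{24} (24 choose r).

Setting x = 1 in (1+x)^24 gives Σ C(24,r) = 2^24 = 16777216.

16777216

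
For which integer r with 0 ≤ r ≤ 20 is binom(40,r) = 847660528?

10

C(40,r) increases on 0 ≤ r ≤ 20. C(40,9) = 273438880 and C(40,10) = 847660528, so r = 10.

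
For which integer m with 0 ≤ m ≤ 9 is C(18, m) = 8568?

5

C(18,m) increases on 0 ≤ m ≤ 9. C(18,4) = 3060 and C(18,5) = 8568, so m = 5.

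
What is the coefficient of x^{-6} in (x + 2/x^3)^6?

General term: C(6,j)·(x)^j·(2/x^3)^(6-j), with x-exponent 1j − 3(6−j) = 4j − 18.
Set 4j − 18 = -6: j = 3.
C(6,3) = 20; 1^3 = 1; 2^3 = 8.
Coefficient = 20 · 1 · 8 = 160.

160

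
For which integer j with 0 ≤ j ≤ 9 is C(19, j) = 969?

3

C(19,j) increases on 0 ≤ j ≤ 9. C(19,2) = 171 and C(19,3) = 969, so j = 3.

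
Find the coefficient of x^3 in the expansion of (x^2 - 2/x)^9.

General term: C(9,j)·(x^2)^j·(-2/x)^(9-j), with x-exponent 2j − 1(9−j) = 3j − 9.
Set 3j − 9 = 3: j = 4.
C(9,4) = 126; 1^4 = 1; (-2)^5 = -32.
Coefficient = 126 · 1 · (-32) = -4032.

-4032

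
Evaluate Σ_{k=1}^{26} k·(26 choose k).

872415232

Since k·C(26,k) = 26·C(25,k−1), the sum is 26·2^25 = 26·33554432 = 872415232.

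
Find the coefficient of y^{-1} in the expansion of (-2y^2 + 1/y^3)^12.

-101376

General term: C(12,j)·(-2y^2)^j·(1/y^3)^(12-j), with y-exponent 2j − 3(12−j) = 5j − 36.
Set 5j − 36 = -1: j = 7.
C(12,7) = 792; (-2)^7 = -128; 1^5 = 1.
Coefficient = 792 · (-128) · 1 = -101376.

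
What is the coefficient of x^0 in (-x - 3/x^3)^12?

General term: C(12,j)·(-x)^j·(-3/x^3)^(12-j), with x-exponent 1j − 3(12−j) = 4j − 36.
Set 4j − 36 = 0: j = 9.
C(12,9) = 220; (-1)^9 = -1; (-3)^3 = -27.
Coefficient = 220 · (-1) · (-27) = 5940.

5940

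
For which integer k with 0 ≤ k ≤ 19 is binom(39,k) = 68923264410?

C(39,k) increases on 0 ≤ k ≤ 19. C(39,18) = 62359143990 and C(39,19) = 68923264410, so k = 19.

19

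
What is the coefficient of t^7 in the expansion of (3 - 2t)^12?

The general term is C(12,j)·(3)^j·(-2t)^(12-j); the t^7 term has j = 5.
C(12,5) = 792.
Coefficient = C(12,5) · 3^5 · (-2)^7 = 792 · 243 · (-128) = -24634368.

-24634368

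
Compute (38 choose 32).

2760681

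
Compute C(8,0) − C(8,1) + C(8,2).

21

The partial alternating sum Σ_{k=0}^{2} (−1)^k C(8,k) = (−1)^2 C(7,2) = 21.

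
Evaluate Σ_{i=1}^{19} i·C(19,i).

Since i·C(19,i) = 19·C(18,i−1), the sum is 19·2^18 = 19·262144 = 4980736.

4980736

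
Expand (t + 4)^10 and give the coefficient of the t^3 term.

1966080

The general term is C(10,j)·(t)^j·(4)^(10-j); the t^3 term has j = 3.
C(10,3) = 120.
Coefficient = C(10,3) · 4^7 = 120 · 16384 = 1966080.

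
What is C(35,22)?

1476337800

C(35,22) = C(35,13) by symmetry.
C(35,13) = (35·34·33·32·31·30·29·28·27·26·25·24·23) / 13! = 9193186188426240000 / 6227020800 = 1476337800.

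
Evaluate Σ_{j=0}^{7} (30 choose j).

1 + 30 + 435 + 4060 + 27405 + 142506 + 593775 + 2035800 = 2804012.

2804012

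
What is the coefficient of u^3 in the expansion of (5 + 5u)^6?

The general term is C(6,j)·(5)^j·(5u)^(6-j); the u^3 term has j = 3.
C(6,3) = 20.
Coefficient = C(6,3) · 5^3 · 5^3 = 20 · 125 · 125 = 312500.

312500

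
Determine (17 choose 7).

C(17,7) = (17·16·15·14·13·12·11) / 7! = 98017920 / 5040 = 19448.

19448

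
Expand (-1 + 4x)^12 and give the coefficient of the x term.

The general term is C(12,j)·(-1)^j·(4x)^(12-j); the x^1 term has j = 11.
C(12,11) = 12.
Coefficient = C(12,11) · (-1)^11 · 4^1 = 12 · (-1) · 4 = -48.

-48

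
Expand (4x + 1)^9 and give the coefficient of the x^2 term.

576

The general term is C(9,j)·(4x)^j·(1)^(9-j); the x^2 term has j = 2.
C(9,2) = 36.
Coefficient = C(9,2) · 4^2 = 36 · 16 = 576.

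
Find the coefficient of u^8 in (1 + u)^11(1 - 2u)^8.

1125

Coefficient of u^8 = Σ_{j} C(11,j)·1^j·C(8,8-j)·(-2)^(8-j) for j from 0 to 8.
= 256 + (-11264) + 98560 + (-295680) + 369600 + (-206976) + 51744 + (-5280) + 165 = 1125.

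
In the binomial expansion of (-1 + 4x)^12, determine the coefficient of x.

The general term is C(12,j)·(-1)^j·(4x)^(12-j); the x^1 term has j = 11.
C(12,11) = 12.
Coefficient = C(12,11) · (-1)^11 · 4^1 = 12 · (-1) · 4 = -48.

-48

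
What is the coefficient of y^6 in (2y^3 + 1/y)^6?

160

General term: C(6,j)·(2y^3)^j·(1/y)^(6-j), with y-exponent 3j − 1(6−j) = 4j − 6.
Set 4j − 6 = 6: j = 3.
C(6,3) = 20; 2^3 = 8; 1^3 = 1.
Coefficient = 20 · 8 · 1 = 160.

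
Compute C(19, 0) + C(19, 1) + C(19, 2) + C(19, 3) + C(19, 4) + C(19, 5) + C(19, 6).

1 + 19 + 171 + 969 + 3876 + 11628 + 27132 = 43796.

43796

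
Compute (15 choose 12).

C(15,12) = C(15,3) by symmetry.
C(15,3) = (15·14·13) / 3! = 2730 / 6 = 455.

455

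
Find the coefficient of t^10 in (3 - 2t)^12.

The general term is C(12,j)·(3)^j·(-2t)^(12-j); the t^10 term has j = 2.
C(12,2) = 66.
Coefficient = C(12,2) · 3^2 · (-2)^10 = 66 · 9 · 1024 = 608256.

608256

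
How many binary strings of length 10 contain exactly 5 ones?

252

Choose the 5 positions: C(10,5) = 252.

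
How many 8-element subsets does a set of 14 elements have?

3003

C(14,8) = C(14,6) by symmetry.
C(14,6) = (14·13·12·11·10·9) / 6! = 2162160 / 720 = 3003.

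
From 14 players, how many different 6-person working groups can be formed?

3003

This is C(14,6) = 3003.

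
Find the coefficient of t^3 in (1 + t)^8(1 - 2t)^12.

-264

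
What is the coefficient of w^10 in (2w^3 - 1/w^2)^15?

General term: C(15,j)·(2w^3)^j·(-1/w^2)^(15-j), with w-exponent 3j − 2(15−j) = 5j − 30.
Set 5j − 30 = 10: j = 8.
C(15,8) = 6435; 2^8 = 256; (-1)^7 = -1.
Coefficient = 6435 · 256 · (-1) = -1647360.

-1647360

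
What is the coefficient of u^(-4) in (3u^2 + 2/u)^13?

7907328

General term: C(13,j)·(3u^2)^j·(2/u)^(13-j), with u-exponent 2j − 1(13−j) = 3j − 13.
Set 3j − 13 = -4: j = 3.
C(13,3) = 286; 3^3 = 27; 2^10 = 1024.
Coefficient = 286 · 27 · 1024 = 7907328.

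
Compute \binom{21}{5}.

C(21,5) = (21·20·19·18·17) / 5! = 2441880 / 120 = 20349.

20349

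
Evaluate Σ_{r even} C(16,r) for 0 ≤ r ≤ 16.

32768

Even-r terms of row 16 sum to 2^15 = 32768.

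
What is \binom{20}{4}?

4845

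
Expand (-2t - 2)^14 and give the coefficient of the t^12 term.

The general term is C(14,j)·(-2t)^j·(-2)^(14-j); the t^12 term has j = 12.
C(14,12) = 91.
Coefficient = C(14,12) · (-2)^12 · (-2)^2 = 91 · 4096 · 4 = 1490944.

1490944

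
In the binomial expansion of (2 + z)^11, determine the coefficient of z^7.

The general term is C(11,j)·(2)^j·(z)^(11-j); the z^7 term has j = 4.
C(11,4) = 330.
Coefficient = C(11,4) · 2^4 = 330 · 16 = 5280.

5280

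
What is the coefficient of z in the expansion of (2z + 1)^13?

26

The general term is C(13,j)·(2z)^j·(1)^(13-j); the z^1 term has j = 1.
C(13,1) = 13.
Coefficient = C(13,1) · 2^1 = 13 · 2 = 26.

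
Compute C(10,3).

C(10,3) = (10·9·8) / 3! = 720 / 6 = 120.

120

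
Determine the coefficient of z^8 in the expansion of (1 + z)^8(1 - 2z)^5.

369

Coefficient of z^8 = Σ_{j} C(8,j)·1^j·C(5,8-j)·(-2)^(8-j) for j from 3 to 8.
= (-1792) + 5600 + (-4480) + 1120 + (-80) + 1 = 369.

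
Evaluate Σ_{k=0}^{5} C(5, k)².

252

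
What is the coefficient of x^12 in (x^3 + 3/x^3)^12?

40095

General term: C(12,j)·(x^3)^j·(3/x^3)^(12-j), with x-exponent 3j − 3(12−j) = 6j − 36.
Set 6j − 36 = 12: j = 8.
C(12,8) = 495; 1^8 = 1; 3^4 = 81.
Coefficient = 495 · 1 · 81 = 40095.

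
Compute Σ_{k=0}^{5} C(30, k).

1 + 30 + 435 + 4060 + 27405 + 142506 = 174437.

174437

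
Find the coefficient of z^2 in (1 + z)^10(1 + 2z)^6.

Coefficient of z^2 = Σ_{j} C(10,j)·1^j·C(6,2-j)·2^(2-j) for j from 0 to 2.
= 60 + 120 + 45 = 225.

225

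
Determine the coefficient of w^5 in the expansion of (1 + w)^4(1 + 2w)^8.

9424

Coefficient of w^5 = Σ_{j} C(4,j)·1^j·C(8,5-j)·2^(5-j) for j from 0 to 4.
= 1792 + 4480 + 2688 + 448 + 16 = 9424.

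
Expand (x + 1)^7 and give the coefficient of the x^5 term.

21

The general term is C(7,j)·(x)^j·(1)^(7-j); the x^5 term has j = 5.
C(7,5) = 21.
Coefficient = C(7,5) = 21.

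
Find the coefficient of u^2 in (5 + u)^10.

The general term is C(10,j)·(5)^j·(u)^(10-j); the u^2 term has j = 8.
C(10,8) = 45.
Coefficient = C(10,8) · 5^8 = 45 · 390625 = 17578125.

17578125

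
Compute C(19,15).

C(19,15) = C(19,4) by symmetry.
C(19,4) = (19·18·17·16) / 4! = 93024 / 24 = 3876.

3876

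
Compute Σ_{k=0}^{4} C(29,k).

1 + 29 + 406 + 3654 + 23751 = 27841.

27841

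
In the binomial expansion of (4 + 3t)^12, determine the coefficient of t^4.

The general term is C(12,j)·(4)^j·(3t)^(12-j); the t^4 term has j = 8.
C(12,8) = 495.
Coefficient = C(12,8) · 4^8 · 3^4 = 495 · 65536 · 81 = 2627665920.

2627665920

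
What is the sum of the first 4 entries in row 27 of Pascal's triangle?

3304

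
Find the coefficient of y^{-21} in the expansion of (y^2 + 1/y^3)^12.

220

General term: C(12,j)·(y^2)^j·(1/y^3)^(12-j), with y-exponent 2j − 3(12−j) = 5j − 36.
Set 5j − 36 = -21: j = 3.
C(12,3) = 220; 1^3 = 1; 1^9 = 1.
Coefficient = 220 · 1 · 1 = 220.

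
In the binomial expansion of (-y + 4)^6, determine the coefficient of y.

The general term is C(6,j)·(-y)^j·(4)^(6-j); the y^1 term has j = 1.
C(6,1) = 6.
Coefficient = C(6,1) · (-1)^1 · 4^5 = 6 · (-1) · 1024 = -6144.

-6144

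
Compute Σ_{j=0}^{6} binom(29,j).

621616

1 + 29 + 406 + 3654 + 23751 + 118755 + 475020 = 621616.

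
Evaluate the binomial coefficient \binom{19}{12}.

50388

C(19,12) = C(19,7) by symmetry.
C(19,7) = (19·18·17·16·15·14·13) / 7! = 253955520 / 5040 = 50388.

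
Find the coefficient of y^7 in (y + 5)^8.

The general term is C(8,j)·(y)^j·(5)^(8-j); the y^7 term has j = 7.
C(8,7) = 8.
Coefficient = C(8,7) · 5^1 = 8 · 5 = 40.

40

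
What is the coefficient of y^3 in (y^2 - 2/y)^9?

General term: C(9,j)·(y^2)^j·(-2/y)^(9-j), with y-exponent 2j − 1(9−j) = 3j − 9.
Set 3j − 9 = 3: j = 4.
C(9,4) = 126; 1^4 = 1; (-2)^5 = -32.
Coefficient = 126 · 1 · (-32) = -4032.

-4032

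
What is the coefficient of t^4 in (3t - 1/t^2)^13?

-16888014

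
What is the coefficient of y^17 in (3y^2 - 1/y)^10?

-196830

General term: C(10,j)·(3y^2)^j·(-1/y)^(10-j), with y-exponent 2j − 1(10−j) = 3j − 10.
Set 3j − 10 = 17: j = 9.
C(10,9) = 10; 3^9 = 19683; (-1)^1 = -1.
Coefficient = 10 · 19683 · (-1) = -196830.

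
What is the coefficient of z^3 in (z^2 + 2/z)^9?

General term: C(9,j)·(z^2)^j·(2/z)^(9-j), with z-exponent 2j − 1(9−j) = 3j − 9.
Set 3j − 9 = 3: j = 4.
C(9,4) = 126; 1^4 = 1; 2^5 = 32.
Coefficient = 126 · 1 · 32 = 4032.

4032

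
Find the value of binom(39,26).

8122425444

C(39,26) = C(39,13) by symmetry.
C(39,13) = (39·38·37·36·35·34·33·32·31·30·29·28·27) / 13! = 50578512186237235200 / 6227020800 = 8122425444.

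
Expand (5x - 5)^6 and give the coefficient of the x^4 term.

The general term is C(6,j)·(5x)^j·(-5)^(6-j); the x^4 term has j = 4.
C(6,4) = 15.
Coefficient = C(6,4) · 5^4 · (-5)^2 = 15 · 625 · 25 = 234375.

234375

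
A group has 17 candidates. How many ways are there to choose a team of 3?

This is C(17,3) = 680.

680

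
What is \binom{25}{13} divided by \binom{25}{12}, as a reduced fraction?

1

C(n,k+1)/C(n,k) = (n−k)/(k+1) = (25−12)/(12+1) = 13/13 = 1.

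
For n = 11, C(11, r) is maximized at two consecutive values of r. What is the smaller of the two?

5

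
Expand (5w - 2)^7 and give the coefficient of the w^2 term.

The general term is C(7,j)·(5w)^j·(-2)^(7-j); the w^2 term has j = 2.
C(7,2) = 21.
Coefficient = C(7,2) · 5^2 · (-2)^5 = 21 · 25 · (-32) = -16800.

-16800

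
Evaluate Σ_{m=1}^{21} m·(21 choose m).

22020096

Since m·C(21,m) = 21·C(20,m−1), the sum is 21·2^20 = 21·1048576 = 22020096.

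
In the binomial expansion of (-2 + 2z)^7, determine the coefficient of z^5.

2688

The general term is C(7,j)·(-2)^j·(2z)^(7-j); the z^5 term has j = 2.
C(7,2) = 21.
Coefficient = C(7,2) · (-2)^2 · 2^5 = 21 · 4 · 32 = 2688.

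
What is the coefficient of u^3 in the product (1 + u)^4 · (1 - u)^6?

Coefficient of u^3 = Σ_{j} C(4,j)·1^j·C(6,3-j)·(-1)^(3-j) for j from 0 to 3.
= (-20) + 60 + (-36) + 4 = 8.

8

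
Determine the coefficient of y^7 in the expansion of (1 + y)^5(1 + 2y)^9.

Coefficient of y^7 = Σ_{j} C(5,j)·1^j·C(9,7-j)·2^(7-j) for j from 0 to 5.
= 4608 + 26880 + 40320 + 20160 + 3360 + 144 = 95472.

95472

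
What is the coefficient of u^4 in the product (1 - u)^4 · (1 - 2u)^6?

Coefficient of u^4 = Σ_{j} C(4,j)·(-1)^j·C(6,4-j)·(-2)^(4-j) for j from 0 to 4.
= 240 + 640 + 360 + 48 + 1 = 1289.

1289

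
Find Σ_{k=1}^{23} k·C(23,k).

Differentiating (1+x)^23 and setting x=1: Σ k·C(23,k) = 23·2^22 = 96468992.

96468992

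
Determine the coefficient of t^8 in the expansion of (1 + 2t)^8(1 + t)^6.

88720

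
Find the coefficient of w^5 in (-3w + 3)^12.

The general term is C(12,j)·(-3w)^j·(3)^(12-j); the w^5 term has j = 5.
C(12,5) = 792.
Coefficient = C(12,5) · (-3)^5 · 3^7 = 792 · (-243) · 2187 = -420901272.

-420901272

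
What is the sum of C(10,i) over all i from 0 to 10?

1024

The entries of row 10 sum to 2^10 = 1024.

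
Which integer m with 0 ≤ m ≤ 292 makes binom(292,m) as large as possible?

C(292,m) is maximized at m = 292/2 = 146.

146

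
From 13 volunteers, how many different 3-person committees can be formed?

286

This is C(13,3) = 286.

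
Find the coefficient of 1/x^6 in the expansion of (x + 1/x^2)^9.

126

General term: C(9,j)·(x)^j·(1/x^2)^(9-j), with x-exponent 1j − 2(9−j) = 3j − 18.
Set 3j − 18 = -6: j = 4.
C(9,4) = 126; 1^4 = 1; 1^5 = 1.
Coefficient = 126 · 1 · 1 = 126.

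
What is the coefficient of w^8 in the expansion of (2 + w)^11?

The general term is C(11,j)·(2)^j·(w)^(11-j); the w^8 term has j = 3.
C(11,3) = 165.
Coefficient = C(11,3) · 2^3 = 165 · 8 = 1320.

1320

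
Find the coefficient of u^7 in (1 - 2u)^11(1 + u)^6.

506

Coefficient of u^7 = Σ_{j} C(11,j)·(-2)^j·C(6,7-j)·1^(7-j) for j from 1 to 7.
= (-22) + 1320 + (-19800) + 105600 + (-221760) + 177408 + (-42240) = 506.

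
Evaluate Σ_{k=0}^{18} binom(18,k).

262144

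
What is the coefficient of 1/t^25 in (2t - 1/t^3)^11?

General term: C(11,j)·(2t)^j·(-1/t^3)^(11-j), with t-exponent 1j − 3(11−j) = 4j − 33.
Set 4j − 33 = -25: j = 2.
C(11,2) = 55; 2^2 = 4; (-1)^9 = -1.
Coefficient = 55 · 4 · (-1) = -220.

-220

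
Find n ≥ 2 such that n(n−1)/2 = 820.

n(n−1)/2 = 820 ⇒ n(n−1) = 1640. Since 41·40 = 1640, n = 41.

41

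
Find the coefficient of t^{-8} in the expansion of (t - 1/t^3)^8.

70

General term: C(8,j)·(t)^j·(-1/t^3)^(8-j), with t-exponent 1j − 3(8−j) = 4j − 24.
Set 4j − 24 = -8: j = 4.
C(8,4) = 70; 1^4 = 1; (-1)^4 = 1.
Coefficient = 70 · 1 · 1 = 70.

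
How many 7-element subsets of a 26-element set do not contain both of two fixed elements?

615296

All 7-subsets: C(26,7) = 657800. Those containing both fixed elements: C(24,5) = 42504.
657800 − 42504 = 615296.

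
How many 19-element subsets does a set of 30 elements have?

54627300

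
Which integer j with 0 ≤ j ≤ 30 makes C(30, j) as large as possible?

C(30,j) is maximized at j = 30/2 = 15.

15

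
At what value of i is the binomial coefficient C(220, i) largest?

C(220,i) is maximized at i = 220/2 = 110.

110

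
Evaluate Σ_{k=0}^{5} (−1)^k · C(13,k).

The partial alternating sum Σ_{k=0}^{5} (−1)^k C(13,k) = (−1)^5 C(12,5) = -792.

-792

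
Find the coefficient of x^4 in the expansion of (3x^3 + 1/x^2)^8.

5670

General term: C(8,j)·(3x^3)^j·(1/x^2)^(8-j), with x-exponent 3j − 2(8−j) = 5j − 16.
Set 5j − 16 = 4: j = 4.
C(8,4) = 70; 3^4 = 81; 1^4 = 1.
Coefficient = 70 · 81 · 1 = 5670.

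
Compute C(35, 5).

324632

C(35,5) = (35·34·33·32·31) / 5! = 38955840 / 120 = 324632.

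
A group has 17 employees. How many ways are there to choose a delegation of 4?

2380

This is C(17,4) = 2380.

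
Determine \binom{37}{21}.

C(37,21) = C(37,16) by symmetry.
C(37,16) = (37·36·35·34·33·32·31·30·29·28·27·26·25·24·23·22) / 16! = 269397128065642536960000 / 20922789888000 = 12875774670.

12875774670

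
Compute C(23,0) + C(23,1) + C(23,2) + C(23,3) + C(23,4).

1 + 23 + 253 + 1771 + 8855 = 10903.

10903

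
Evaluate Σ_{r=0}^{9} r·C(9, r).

Differentiating (1+x)^9 and setting x=1: Σ r·C(9,r) = 9·2^8 = 2304.

2304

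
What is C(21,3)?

1330

C(21,3) = (21·20·19) / 3! = 7980 / 6 = 1330.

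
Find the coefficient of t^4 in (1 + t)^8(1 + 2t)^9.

12502

Coefficient of t^4 = Σ_{j} C(8,j)·1^j·C(9,4-j)·2^(4-j) for j from 0 to 4.
= 2016 + 5376 + 4032 + 1008 + 70 = 12502.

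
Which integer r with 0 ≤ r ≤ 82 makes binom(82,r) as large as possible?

C(82,r) is maximized at r = 82/2 = 41.

41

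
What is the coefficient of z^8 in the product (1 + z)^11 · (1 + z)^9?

125970

(1 + z)^11(1 + z)^9 = (1 + z)^20, so the coefficient of z^8 is C(20,8)·1^8 = 125970·1 = 125970.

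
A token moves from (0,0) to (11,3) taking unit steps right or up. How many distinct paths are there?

Each path is a sequence of 14 steps with 11 rights: C(14,11) = 364.

364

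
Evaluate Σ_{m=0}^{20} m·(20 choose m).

10485760

Differentiating (1+x)^20 and setting x=1: Σ m·C(20,m) = 20·2^19 = 10485760.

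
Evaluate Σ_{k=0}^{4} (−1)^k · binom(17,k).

1820

The partial alternating sum Σ_{k=0}^{4} (−1)^k C(17,k) = (−1)^4 C(16,4) = 1820.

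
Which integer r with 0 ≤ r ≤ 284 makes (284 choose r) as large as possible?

142

C(284,r) is maximized at r = 284/2 = 142.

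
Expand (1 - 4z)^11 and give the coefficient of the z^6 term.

1892352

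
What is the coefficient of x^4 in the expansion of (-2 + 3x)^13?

The general term is C(13,j)·(-2)^j·(3x)^(13-j); the x^4 term has j = 9.
C(13,9) = 715.
Coefficient = C(13,9) · (-2)^9 · 3^4 = 715 · (-512) · 81 = -29652480.

-29652480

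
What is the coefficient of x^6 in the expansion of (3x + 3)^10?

The general term is C(10,j)·(3x)^j·(3)^(10-j); the x^6 term has j = 6.
C(10,6) = 210.
Coefficient = C(10,6) · 3^6 · 3^4 = 210 · 729 · 81 = 12400290.

12400290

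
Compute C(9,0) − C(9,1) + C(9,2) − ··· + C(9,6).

The partial alternating sum Σ_{k=0}^{6} (−1)^k C(9,k) = (−1)^6 C(8,6) = 28.

28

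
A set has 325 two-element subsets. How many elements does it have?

n(n−1)/2 = 325 ⇒ n(n−1) = 650. Since 26·25 = 650, n = 26.

26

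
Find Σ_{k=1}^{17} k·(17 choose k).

1114112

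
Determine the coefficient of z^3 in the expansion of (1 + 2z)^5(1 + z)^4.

304

Coefficient of z^3 = Σ_{j} C(5,j)·2^j·C(4,3-j)·1^(3-j) for j from 0 to 3.
= 4 + 60 + 160 + 80 = 304.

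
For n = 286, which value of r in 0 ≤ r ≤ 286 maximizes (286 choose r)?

C(286,r) is maximized at r = 286/2 = 143.

143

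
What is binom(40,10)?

847660528

C(40,10) = (40·39·38·37·36·35·34·33·32·31) / 10! = 3075990524006400 / 3628800 = 847660528.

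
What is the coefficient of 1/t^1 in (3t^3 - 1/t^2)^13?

312741

General term: C(13,j)·(3t^3)^j·(-1/t^2)^(13-j), with t-exponent 3j − 2(13−j) = 5j − 26.
Set 5j − 26 = -1: j = 5.
C(13,5) = 1287; 3^5 = 243; (-1)^8 = 1.
Coefficient = 1287 · 243 · 1 = 312741.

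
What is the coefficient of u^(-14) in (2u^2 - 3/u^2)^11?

-4330260

General term: C(11,j)·(2u^2)^j·(-3/u^2)^(11-j), with u-exponent 2j − 2(11−j) = 4j − 22.
Set 4j − 22 = -14: j = 2.
C(11,2) = 55; 2^2 = 4; (-3)^9 = -19683.
Coefficient = 55 · 4 · (-19683) = -4330260.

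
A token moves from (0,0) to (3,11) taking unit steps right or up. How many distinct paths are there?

364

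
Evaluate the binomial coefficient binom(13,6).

1716

C(13,6) = (13·12·11·10·9·8) / 6! = 1235520 / 720 = 1716.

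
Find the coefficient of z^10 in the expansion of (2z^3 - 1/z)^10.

-8064

General term: C(10,j)·(2z^3)^j·(-1/z)^(10-j), with z-exponent 3j − 1(10−j) = 4j − 10.
Set 4j − 10 = 10: j = 5.
C(10,5) = 252; 2^5 = 32; (-1)^5 = -1.
Coefficient = 252 · 32 · (-1) = -8064.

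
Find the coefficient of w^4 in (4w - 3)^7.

The general term is C(7,j)·(4w)^j·(-3)^(7-j); the w^4 term has j = 4.
C(7,4) = 35.
Coefficient = C(7,4) · 4^4 · (-3)^3 = 35 · 256 · (-27) = -241920.

-241920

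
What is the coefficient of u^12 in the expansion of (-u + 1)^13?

The general term is C(13,j)·(-u)^j·(1)^(13-j); the u^12 term has j = 12.
C(13,12) = 13.
Coefficient = C(13,12) = 13.

13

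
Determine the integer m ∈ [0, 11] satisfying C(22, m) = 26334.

5

C(22,m) increases on 0 ≤ m ≤ 11. C(22,4) = 7315 and C(22,5) = 26334, so m = 5.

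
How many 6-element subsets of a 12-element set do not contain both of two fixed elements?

714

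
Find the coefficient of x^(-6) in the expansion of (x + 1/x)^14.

General term: C(14,j)·(x)^j·(1/x)^(14-j), with x-exponent 1j − 1(14−j) = 2j − 14.
Set 2j − 14 = -6: j = 4.
C(14,4) = 1001; 1^4 = 1; 1^10 = 1.
Coefficient = 1001 · 1 · 1 = 1001.

1001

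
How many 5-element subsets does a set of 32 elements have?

201376

C(32,5) = (32·31·30·29·28) / 5! = 24165120 / 120 = 201376.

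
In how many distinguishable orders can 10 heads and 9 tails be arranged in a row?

92378

Choose positions for the heads: C(19,10) = 92378.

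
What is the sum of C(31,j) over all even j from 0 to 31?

Half of (1+1)^31 + (1−1)^31 gives the even-index sum: 2^30 = 1073741824.

1073741824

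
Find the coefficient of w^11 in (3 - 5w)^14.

The general term is C(14,j)·(3)^j·(-5w)^(14-j); the w^11 term has j = 3.
C(14,3) = 364.
Coefficient = C(14,3) · 3^3 · (-5)^11 = 364 · 27 · (-48828125) = -479882812500.

-479882812500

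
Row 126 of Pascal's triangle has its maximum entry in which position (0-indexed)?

C(126,j) is maximized at j = 126/2 = 63.

63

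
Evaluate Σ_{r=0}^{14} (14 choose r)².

By Vandermonde's identity, Σ C(14,r)² = C(28,14) = 40116600.

40116600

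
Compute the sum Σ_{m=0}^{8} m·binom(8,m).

Differentiating (1+x)^8 and setting x=1: Σ m·C(8,m) = 8·2^7 = 1024.

1024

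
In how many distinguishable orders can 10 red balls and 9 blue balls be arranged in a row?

92378

Choose positions for the red balls: C(19,10) = 92378.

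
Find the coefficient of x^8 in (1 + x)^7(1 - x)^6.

Coefficient of x^8 = Σ_{j} C(7,j)·1^j·C(6,8-j)·(-1)^(8-j) for j from 2 to 7.
= 21 + (-210) + 525 + (-420) + 105 + (-6) = 15.

15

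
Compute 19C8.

75582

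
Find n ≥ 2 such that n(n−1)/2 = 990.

45

n(n−1)/2 = 990 ⇒ n(n−1) = 1980. Since 45·44 = 1980, n = 45.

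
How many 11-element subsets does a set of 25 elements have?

4457400

C(25,11) = (25·24·23·22·21·20·19·18·17·16·15) / 11! = 177925144320000 / 39916800 = 4457400.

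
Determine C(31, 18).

206253075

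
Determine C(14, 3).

C(14,3) = (14·13·12) / 3! = 2184 / 6 = 364.

364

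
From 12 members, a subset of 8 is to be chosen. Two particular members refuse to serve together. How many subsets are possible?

All 8-subsets: C(12,8) = 495. Those containing both fixed elements: C(10,6) = 210.
495 − 210 = 285.

285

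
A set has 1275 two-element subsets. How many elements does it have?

51

n(n−1)/2 = 1275 ⇒ n(n−1) = 2550. Since 51·50 = 2550, n = 51.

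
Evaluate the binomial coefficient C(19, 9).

C(19,9) = (19·18·17·16·15·14·13·12·11) / 9! = 33522128640 / 362880 = 92378.

92378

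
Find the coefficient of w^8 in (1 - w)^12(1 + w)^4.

198

Coefficient of w^8 = Σ_{j} C(12,j)·(-1)^j·C(4,8-j)·1^(8-j) for j from 4 to 8.
= 495 + (-3168) + 5544 + (-3168) + 495 = 198.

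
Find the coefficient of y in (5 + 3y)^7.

328125

The general term is C(7,j)·(5)^j·(3y)^(7-j); the y^1 term has j = 6.
C(7,6) = 7.
Coefficient = C(7,6) · 5^6 · 3^1 = 7 · 15625 · 3 = 328125.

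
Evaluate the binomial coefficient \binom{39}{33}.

3262623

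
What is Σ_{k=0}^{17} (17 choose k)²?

Σ C(17,k)² is the coefficient of x^17 in (1+x)^17(1+x)^17 = (1+x)^34, i.e. C(34,17) = 2333606220.

2333606220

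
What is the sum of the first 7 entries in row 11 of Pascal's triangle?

1486

1 + 11 + 55 + 165 + 330 + 462 + 462 = 1486.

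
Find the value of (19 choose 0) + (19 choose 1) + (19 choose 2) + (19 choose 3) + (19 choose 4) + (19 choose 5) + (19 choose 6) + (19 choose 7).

1 + 19 + 171 + 969 + 3876 + 11628 + 27132 + 50388 = 94184.

94184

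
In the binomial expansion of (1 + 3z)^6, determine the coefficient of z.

18

The general term is C(6,j)·(1)^j·(3z)^(6-j); the z^1 term has j = 5.
C(6,5) = 6.
Coefficient = C(6,5) · 3^1 = 6 · 3 = 18.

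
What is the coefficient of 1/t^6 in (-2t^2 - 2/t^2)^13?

General term: C(13,j)·(-2t^2)^j·(-2/t^2)^(13-j), with t-exponent 2j − 2(13−j) = 4j − 26.
Set 4j − 26 = -6: j = 5.
C(13,5) = 1287; (-2)^5 = -32; (-2)^8 = 256.
Coefficient = 1287 · (-32) · 256 = -10543104.

-10543104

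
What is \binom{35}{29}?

1623160

C(35,29) = C(35,6) by symmetry.
C(35,6) = (35·34·33·32·31·30) / 6! = 1168675200 / 720 = 1623160.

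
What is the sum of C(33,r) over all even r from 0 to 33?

Half of (1+1)^33 + (1−1)^33 gives the even-index sum: 2^32 = 4294967296.

4294967296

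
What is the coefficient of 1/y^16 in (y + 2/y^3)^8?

1792

General term: C(8,j)·(y)^j·(2/y^3)^(8-j), with y-exponent 1j − 3(8−j) = 4j − 24.
Set 4j − 24 = -16: j = 2.
C(8,2) = 28; 1^2 = 1; 2^6 = 64.
Coefficient = 28 · 1 · 64 = 1792.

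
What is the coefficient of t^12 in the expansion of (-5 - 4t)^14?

38168166400

The general term is C(14,j)·(-5)^j·(-4t)^(14-j); the t^12 term has j = 2.
C(14,2) = 91.
Coefficient = C(14,2) · (-5)^2 · (-4)^12 = 91 · 25 · 16777216 = 38168166400.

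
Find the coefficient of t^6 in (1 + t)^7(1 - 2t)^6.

Coefficient of t^6 = Σ_{j} C(7,j)·1^j·C(6,6-j)·(-2)^(6-j) for j from 0 to 6.
= 64 + (-1344) + 5040 + (-5600) + 2100 + (-252) + 7 = 15.

15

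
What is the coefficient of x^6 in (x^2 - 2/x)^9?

2016

General term: C(9,j)·(x^2)^j·(-2/x)^(9-j), with x-exponent 2j − 1(9−j) = 3j − 9.
Set 3j − 9 = 6: j = 5.
C(9,5) = 126; 1^5 = 1; (-2)^4 = 16.
Coefficient = 126 · 1 · 16 = 2016.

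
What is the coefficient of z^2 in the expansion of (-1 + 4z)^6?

240

The general term is C(6,j)·(-1)^j·(4z)^(6-j); the z^2 term has j = 4.
C(6,4) = 15.
Coefficient = C(6,4) · 4^2 = 15 · 16 = 240.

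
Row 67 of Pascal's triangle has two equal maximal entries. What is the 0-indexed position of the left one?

33

For odd n = 67, C(67,i) peaks at i = (n−1)/2 and (n+1)/2; the smaller is 33.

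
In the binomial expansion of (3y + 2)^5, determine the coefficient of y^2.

The general term is C(5,j)·(3y)^j·(2)^(5-j); the y^2 term has j = 2.
C(5,2) = 10.
Coefficient = C(5,2) · 3^2 · 2^3 = 10 · 9 · 8 = 720.

720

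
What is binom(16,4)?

1820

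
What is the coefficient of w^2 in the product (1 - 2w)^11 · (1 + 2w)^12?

-44

Coefficient of w^2 = Σ_{j} C(11,j)·(-2)^j·C(12,2-j)·2^(2-j) for j from 0 to 2.
= 264 + (-528) + 220 = -44.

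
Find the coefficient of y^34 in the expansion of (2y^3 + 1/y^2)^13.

General term: C(13,j)·(2y^3)^j·(1/y^2)^(13-j), with y-exponent 3j − 2(13−j) = 5j − 26.
Set 5j − 26 = 34: j = 12.
C(13,12) = 13; 2^12 = 4096; 1^1 = 1.
Coefficient = 13 · 4096 · 1 = 53248.

53248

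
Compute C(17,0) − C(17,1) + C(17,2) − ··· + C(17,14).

120

The partial alternating sum Σ_{k=0}^{14} (−1)^k C(17,k) = (−1)^14 C(16,14) = 120.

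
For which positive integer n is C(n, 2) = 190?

n(n−1)/2 = 190 ⇒ n(n−1) = 380. Since 20·19 = 380, n = 20.

20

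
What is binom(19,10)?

92378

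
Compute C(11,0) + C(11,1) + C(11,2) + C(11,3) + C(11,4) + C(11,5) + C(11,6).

1486

1 + 11 + 55 + 165 + 330 + 462 + 462 = 1486.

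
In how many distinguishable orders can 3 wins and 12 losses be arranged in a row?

Choose positions for the wins: C(15,3) = 455.

455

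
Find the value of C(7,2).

C(7,2) = (7·6) / 2! = 42 / 2 = 21.

21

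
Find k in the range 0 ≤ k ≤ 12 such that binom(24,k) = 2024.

C(24,k) increases on 0 ≤ k ≤ 12. C(24,2) = 276 and C(24,3) = 2024, so k = 3.

3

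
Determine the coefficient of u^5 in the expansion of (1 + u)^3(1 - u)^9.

Coefficient of u^5 = Σ_{j} C(3,j)·1^j·C(9,5-j)·(-1)^(5-j) for j from 0 to 3.
= (-126) + 378 + (-252) + 36 = 36.

36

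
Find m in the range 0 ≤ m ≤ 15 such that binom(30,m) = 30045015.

C(30,m) increases on 0 ≤ m ≤ 15. C(30,9) = 14307150 and C(30,10) = 30045015, so m = 10.

10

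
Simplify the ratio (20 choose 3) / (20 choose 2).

6

C(n,k+1)/C(n,k) = (n−k)/(k+1) = (20−2)/(2+1) = 18/3 = 6.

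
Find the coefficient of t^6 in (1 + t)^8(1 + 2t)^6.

Coefficient of t^6 = Σ_{j} C(8,j)·1^j·C(6,6-j)·2^(6-j) for j from 0 to 6.
= 64 + 1536 + 6720 + 8960 + 4200 + 672 + 28 = 22180.

22180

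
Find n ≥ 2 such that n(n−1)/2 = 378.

28

n(n−1)/2 = 378 ⇒ n(n−1) = 756. Since 28·27 = 756, n = 28.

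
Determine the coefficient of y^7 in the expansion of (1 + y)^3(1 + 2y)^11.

Coefficient of y^7 = Σ_{j} C(3,j)·1^j·C(11,7-j)·2^(7-j) for j from 0 to 3.
= 42240 + 88704 + 44352 + 5280 = 180576.

180576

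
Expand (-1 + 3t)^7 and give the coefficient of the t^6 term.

The general term is C(7,j)·(-1)^j·(3t)^(7-j); the t^6 term has j = 1.
C(7,1) = 7.
Coefficient = C(7,1) · (-1)^1 · 3^6 = 7 · (-1) · 729 = -5103.

-5103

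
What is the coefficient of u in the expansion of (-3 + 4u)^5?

1620

The general term is C(5,j)·(-3)^j·(4u)^(5-j); the u^1 term has j = 4.
C(5,4) = 5.
Coefficient = C(5,4) · (-3)^4 · 4^1 = 5 · 81 · 4 = 1620.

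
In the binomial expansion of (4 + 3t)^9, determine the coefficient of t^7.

1259712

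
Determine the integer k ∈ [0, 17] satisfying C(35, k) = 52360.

4

C(35,k) increases on 0 ≤ k ≤ 17. C(35,3) = 6545 and C(35,4) = 52360, so k = 4.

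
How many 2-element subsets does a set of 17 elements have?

C(17,2) = (17·16) / 2! = 272 / 2 = 136.

136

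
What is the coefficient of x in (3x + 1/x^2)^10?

General term: C(10,j)·(3x)^j·(1/x^2)^(10-j), with x-exponent 1j − 2(10−j) = 3j − 20.
Set 3j − 20 = 1: j = 7.
C(10,7) = 120; 3^7 = 2187; 1^3 = 1.
Coefficient = 120 · 2187 · 1 = 262440.

262440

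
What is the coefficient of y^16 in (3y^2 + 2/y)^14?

General term: C(14,j)·(3y^2)^j·(2/y)^(14-j), with y-exponent 2j − 1(14−j) = 3j − 14.
Set 3j − 14 = 16: j = 10.
C(14,10) = 1001; 3^10 = 59049; 2^4 = 16.
Coefficient = 1001 · 59049 · 16 = 945728784.

945728784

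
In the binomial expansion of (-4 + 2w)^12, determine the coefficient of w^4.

519045120

The general term is C(12,j)·(-4)^j·(2w)^(12-j); the w^4 term has j = 8.
C(12,8) = 495.
Coefficient = C(12,8) · (-4)^8 · 2^4 = 495 · 65536 · 16 = 519045120.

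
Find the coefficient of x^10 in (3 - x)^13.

7722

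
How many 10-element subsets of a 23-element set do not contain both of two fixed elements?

940576

All 10-subsets: C(23,10) = 1144066. Those containing both fixed elements: C(21,8) = 203490.
1144066 − 203490 = 940576.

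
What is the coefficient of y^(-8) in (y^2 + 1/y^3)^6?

15

General term: C(6,j)·(y^2)^j·(1/y^3)^(6-j), with y-exponent 2j − 3(6−j) = 5j − 18.
Set 5j − 18 = -8: j = 2.
C(6,2) = 15; 1^2 = 1; 1^4 = 1.
Coefficient = 15 · 1 · 1 = 15.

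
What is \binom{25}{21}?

C(25,21) = C(25,4) by symmetry.
C(25,4) = (25·24·23·22) / 4! = 303600 / 24 = 12650.

12650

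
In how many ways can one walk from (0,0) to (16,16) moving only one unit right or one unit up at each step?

601080390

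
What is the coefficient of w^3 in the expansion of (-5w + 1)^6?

-2500

The general term is C(6,j)·(-5w)^j·(1)^(6-j); the w^3 term has j = 3.
C(6,3) = 20.
Coefficient = C(6,3) · (-5)^3 = 20 · (-125) = -2500.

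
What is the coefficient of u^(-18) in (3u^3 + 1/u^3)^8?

24

General term: C(8,j)·(3u^3)^j·(1/u^3)^(8-j), with u-exponent 3j − 3(8−j) = 6j − 24.
Set 6j − 24 = -18: j = 1.
C(8,1) = 8; 3^1 = 3; 1^7 = 1.
Coefficient = 8 · 3 · 1 = 24.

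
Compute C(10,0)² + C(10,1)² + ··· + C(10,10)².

184756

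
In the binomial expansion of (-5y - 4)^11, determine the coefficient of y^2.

-360448000

The general term is C(11,j)·(-5y)^j·(-4)^(11-j); the y^2 term has j = 2.
C(11,2) = 55.
Coefficient = C(11,2) · (-5)^2 · (-4)^9 = 55 · 25 · (-262144) = -360448000.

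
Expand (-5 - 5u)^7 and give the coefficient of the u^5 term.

-1640625

The general term is C(7,j)·(-5)^j·(-5u)^(7-j); the u^5 term has j = 2.
C(7,2) = 21.
Coefficient = C(7,2) · (-5)^2 · (-5)^5 = 21 · 25 · (-3125) = -1640625.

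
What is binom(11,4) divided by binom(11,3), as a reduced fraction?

2

C(n,k+1)/C(n,k) = (n−k)/(k+1) = (11−3)/(3+1) = 8/4 = 2.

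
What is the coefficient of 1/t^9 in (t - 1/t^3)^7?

35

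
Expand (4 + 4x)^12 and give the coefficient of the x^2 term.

The general term is C(12,j)·(4)^j·(4x)^(12-j); the x^2 term has j = 10.
C(12,10) = 66.
Coefficient = C(12,10) · 4^10 · 4^2 = 66 · 1048576 · 16 = 1107296256.

1107296256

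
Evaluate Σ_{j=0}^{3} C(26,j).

2952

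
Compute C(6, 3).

C(6,3) = (6·5·4) / 3! = 120 / 6 = 20.

20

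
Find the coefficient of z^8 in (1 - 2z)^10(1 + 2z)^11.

Coefficient of z^8 = Σ_{j} C(10,j)·(-2)^j·C(11,8-j)·2^(8-j) for j from 0 to 8.
= 42240 + (-844800) + 5322240 + (-14192640) + 17740800 + (-10644480) + 2956800 + (-337920) + 11520 = 53760.

53760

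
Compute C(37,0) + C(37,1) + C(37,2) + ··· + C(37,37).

The entries of row 37 sum to 2^37 = 137438953472.

137438953472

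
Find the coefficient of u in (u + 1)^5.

5

The general term is C(5,j)·(u)^j·(1)^(5-j); the u^1 term has j = 1.
C(5,1) = 5.
Coefficient = C(5,1) = 5.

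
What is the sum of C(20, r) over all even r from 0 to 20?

Even-r terms of row 20 sum to 2^19 = 524288.

524288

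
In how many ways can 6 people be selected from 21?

This is C(21,6) = 54264.

54264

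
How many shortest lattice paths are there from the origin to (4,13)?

2380

Each path is a sequence of 17 steps with 4 rights: C(17,4) = 2380.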